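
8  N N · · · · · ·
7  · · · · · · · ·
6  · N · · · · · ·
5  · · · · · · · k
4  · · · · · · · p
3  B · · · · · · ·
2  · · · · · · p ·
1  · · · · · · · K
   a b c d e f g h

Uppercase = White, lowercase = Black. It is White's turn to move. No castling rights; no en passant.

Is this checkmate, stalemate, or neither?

neither

White to move; white king on h1.
In check: yes, from the black pawn on g2.
Legal moves for White: Kh2, Kxg2, Kg1.
White is in check but has 3 legal moves → neither.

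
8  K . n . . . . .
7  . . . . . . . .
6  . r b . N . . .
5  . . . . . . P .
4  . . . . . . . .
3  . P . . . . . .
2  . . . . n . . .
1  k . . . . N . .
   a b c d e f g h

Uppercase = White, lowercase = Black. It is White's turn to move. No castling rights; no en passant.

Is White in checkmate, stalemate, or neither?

White to move; white king on a8.
In check: yes, from the black bishop on c6.
King squares — a7: attacked by Nc8; b7: attacked by Rb6; b8: attacked by Rb6.
Legal moves for White: none.
In check with no legal moves → checkmate.

checkmate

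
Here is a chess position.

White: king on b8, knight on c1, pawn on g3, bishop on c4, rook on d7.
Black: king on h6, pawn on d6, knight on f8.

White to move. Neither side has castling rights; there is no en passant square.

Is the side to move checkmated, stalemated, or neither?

neither

White to move; white king on b8.
In check: no.
Legal moves for White include: Kc8, Ka8, Kc7, Kb7, Ka7, Rd8, Rh7+, Rg7, Rf7, Re7, Rc7, Rb7, Ra7, Rxd6+, Bg8, Bf7, Be6, Ba6, ... (list truncated; more exist).
White has legal moves and is not in check → neither.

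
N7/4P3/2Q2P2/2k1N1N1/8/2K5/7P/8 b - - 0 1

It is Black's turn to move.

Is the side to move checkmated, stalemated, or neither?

Black to move; black king on c5.
In check: yes, from the white queen on c6.
King squares — b4: attacked by Kc3; c4: attacked by Kc3; d4: attacked by Kc3; b5: attacked by Qc6; d5: attacked by Qc6; b6: attacked by Qc6; c6: attacked by Ne5; d6: attacked by Qc6.
Legal moves for Black: none.
In check with no legal moves → checkmate.

checkmate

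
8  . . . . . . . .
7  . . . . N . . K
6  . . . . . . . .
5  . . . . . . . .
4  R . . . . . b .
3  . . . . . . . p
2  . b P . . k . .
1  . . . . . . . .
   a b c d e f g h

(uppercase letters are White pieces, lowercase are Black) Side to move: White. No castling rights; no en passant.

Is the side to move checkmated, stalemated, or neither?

neither

White to move; white king on h7.
In check: no.
Legal moves for White include: Kg8, Kh6, Kg6, Ng8, Nc8, Ng6, Nc6, Nf5, Nd5, Ra8, Ra7, Ra6, Ra5, Rxg4, Rf4+, Re4, Rd4, Rc4, ... (list truncated; more exist).
White has legal moves and is not in check → neither.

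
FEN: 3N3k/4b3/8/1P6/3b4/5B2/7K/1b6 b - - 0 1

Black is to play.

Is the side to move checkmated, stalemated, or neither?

neither

Black to move; black king on h8.
In check: no.
Legal moves for Black include: Kg8, Kh7, Kg7, Bf8, Bxd8, Bef6, Bd6+, Bg5, Bec5, Bh4, Bb4, Ba3, Bg7, Ba7, Bdf6, Bb6, Be5+, Bdc5, ... (list truncated; more exist).
Black has legal moves and is not in check → neither.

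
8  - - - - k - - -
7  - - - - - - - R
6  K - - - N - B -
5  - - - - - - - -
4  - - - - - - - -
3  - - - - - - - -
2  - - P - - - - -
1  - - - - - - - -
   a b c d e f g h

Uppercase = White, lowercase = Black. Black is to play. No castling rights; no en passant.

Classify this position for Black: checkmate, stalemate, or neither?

Black to move; black king on e8.
In check: yes, from the white bishop on g6.
King squares — d7: attacked by Rh7; e7: attacked by Rh7; f7: attacked by Bg6; d8: attacked by Ne6; f8: attacked by Ne6.
Legal moves for Black: none.
In check with no legal moves → checkmate.

checkmate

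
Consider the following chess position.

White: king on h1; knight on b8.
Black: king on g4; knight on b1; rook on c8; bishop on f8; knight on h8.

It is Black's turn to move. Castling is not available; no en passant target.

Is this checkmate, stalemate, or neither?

Black to move; black king on g4.
In check: no.
Legal moves for Black include: Nf7, Ng6, Bg7, Be7, Bh6, Bd6, Bc5, Bb4, Ba3, Re8, Rd8, Rxb8, Rc7, Rc6, Rc5, Rc4, Rc3, Rc2, ... (list truncated; more exist).
Black has legal moves and is not in check → neither.

neither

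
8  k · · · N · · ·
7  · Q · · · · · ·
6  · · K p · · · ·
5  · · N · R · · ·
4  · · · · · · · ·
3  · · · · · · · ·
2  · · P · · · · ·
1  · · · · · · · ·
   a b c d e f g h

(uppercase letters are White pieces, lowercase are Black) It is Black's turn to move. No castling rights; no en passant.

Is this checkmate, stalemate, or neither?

checkmate

Black to move; black king on a8.
In check: yes, from the white queen on b7.
King squares — a7: attacked by Qb7; b7: attacked by Nc5; b8: attacked by Qb7.
Legal moves for Black: none.
In check with no legal moves → checkmate.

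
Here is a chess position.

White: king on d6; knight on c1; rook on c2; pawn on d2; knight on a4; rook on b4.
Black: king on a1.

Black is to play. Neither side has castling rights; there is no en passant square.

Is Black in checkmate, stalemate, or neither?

stalemate

Black to move; black king on a1.
In check: no.
King squares — b1: attacked by Rb4; a2: attacked by Nc1; b2: attacked by Rc2.
Legal moves for Black: none.
Not in check and no legal moves → stalemate.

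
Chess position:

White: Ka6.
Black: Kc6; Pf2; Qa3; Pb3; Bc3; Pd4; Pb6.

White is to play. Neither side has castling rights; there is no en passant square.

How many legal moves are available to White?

White to move; king on a6.
In check: yes, from the black queen on a3.
Legal moves: none.
Count: 0.

0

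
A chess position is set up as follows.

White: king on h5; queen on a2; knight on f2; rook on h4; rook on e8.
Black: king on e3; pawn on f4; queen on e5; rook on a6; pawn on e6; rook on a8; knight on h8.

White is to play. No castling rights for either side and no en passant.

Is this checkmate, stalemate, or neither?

White to move; white king on h5.
In check: yes, from the black queen on e5.
King squares — g4: available; h4: own rook; g5: attacked by Qe5; g6: attacked by Nh8; h6: available.
Legal moves for White: Kh6, Kg4.
White is in check but has 2 legal moves → neither.

neither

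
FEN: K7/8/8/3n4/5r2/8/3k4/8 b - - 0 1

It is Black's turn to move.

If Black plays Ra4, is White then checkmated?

no

After Ra4: white king on a8; in check: yes, from the black rook on a4.
White has 2 legal replies: Kb8, Kb7.
In check but a legal move exists → not checkmate.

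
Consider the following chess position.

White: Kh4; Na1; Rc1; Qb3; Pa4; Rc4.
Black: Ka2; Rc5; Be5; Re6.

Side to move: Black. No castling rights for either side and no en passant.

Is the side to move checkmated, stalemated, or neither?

Black to move; black king on a2.
In check: yes, from the white queen on b3.
King squares — a1: attacked by Rc1; b1: attacked by Rc1; b2: attacked by Qb3; a3: attacked by Qb3; b3: attacked by Na1.
Legal moves for Black: none.
In check with no legal moves → checkmate.

checkmate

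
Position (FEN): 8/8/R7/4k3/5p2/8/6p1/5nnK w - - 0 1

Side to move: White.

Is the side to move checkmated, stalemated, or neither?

neither

White to move; white king on h1.
In check: yes, from the black pawn on g2.
Legal moves for White: Kxg2, Kxg1.
White is in check but has 2 legal moves → neither.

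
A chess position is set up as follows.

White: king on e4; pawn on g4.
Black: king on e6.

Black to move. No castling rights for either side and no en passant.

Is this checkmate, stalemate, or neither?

neither

Black to move; black king on e6.
In check: no.
Legal moves for Black: Kf7, Ke7, Kd7, Kf6, Kd6.
Black has 5 legal moves and is not in check → neither.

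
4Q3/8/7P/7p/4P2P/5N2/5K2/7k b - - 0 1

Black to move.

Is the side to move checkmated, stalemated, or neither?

Black to move; black king on h1.
In check: no.
King squares — g1: attacked by Kf2; g2: attacked by Kf2; h2: attacked by Nf3.
Legal moves for Black: none.
Not in check and no legal moves → stalemate.

stalemate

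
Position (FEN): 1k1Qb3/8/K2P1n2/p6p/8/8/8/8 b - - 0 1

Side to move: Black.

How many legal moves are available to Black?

Black to move; king on b8.
In check: yes, from the white queen on d8.
Legal moves: none.
Count: 0.

0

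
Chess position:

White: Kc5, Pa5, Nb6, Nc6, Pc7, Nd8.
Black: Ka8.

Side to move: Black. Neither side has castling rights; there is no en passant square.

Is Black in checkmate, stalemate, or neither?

Black to move; black king on a8.
In check: yes, from the white knight on b6.
King squares — a7: attacked by Nc6; b7: attacked by Nd8; b8: attacked by Nc6.
Legal moves for Black: none.
In check with no legal moves → checkmate.

checkmate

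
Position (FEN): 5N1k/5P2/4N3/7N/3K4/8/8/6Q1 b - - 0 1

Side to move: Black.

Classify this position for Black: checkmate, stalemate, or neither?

stalemate

Black to move; black king on h8.
In check: no.
King squares — g7: attacked by Qg1; h7: attacked by Nf8; g8: attacked by Qg1.
Legal moves for Black: none.
Not in check and no legal moves → stalemate.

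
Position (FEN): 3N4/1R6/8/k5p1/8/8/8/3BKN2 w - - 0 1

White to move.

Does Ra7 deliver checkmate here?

no

After Ra7: black king on a5; in check: yes, from the white rook on a7.
Black has 3 legal replies: Kb6, Kb5, Kb4.
In check but a legal move exists → not checkmate.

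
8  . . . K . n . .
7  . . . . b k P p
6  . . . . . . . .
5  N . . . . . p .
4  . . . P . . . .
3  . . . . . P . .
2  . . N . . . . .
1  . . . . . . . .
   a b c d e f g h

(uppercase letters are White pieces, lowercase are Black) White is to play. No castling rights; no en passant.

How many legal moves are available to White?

2

White to move; king on d8.
In check: yes, from the black bishop on e7.
Legal moves: Kc8, Kc7.
Count: 2.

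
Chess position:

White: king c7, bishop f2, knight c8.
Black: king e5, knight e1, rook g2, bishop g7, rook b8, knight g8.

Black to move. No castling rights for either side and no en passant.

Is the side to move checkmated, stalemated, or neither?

neither

Black to move; black king on e5.
In check: no.
Legal moves for Black include: Ne7, Nh6, Nf6, Rxc8+, Ra8, Rb7+, Rb6, Rb5, Rb4, Rb3, Rb2, Rb1, Bh8, Bf8, Bh6, Bf6, Kf6, Ke6, ... (list truncated; more exist).
Black has legal moves and is not in check → neither.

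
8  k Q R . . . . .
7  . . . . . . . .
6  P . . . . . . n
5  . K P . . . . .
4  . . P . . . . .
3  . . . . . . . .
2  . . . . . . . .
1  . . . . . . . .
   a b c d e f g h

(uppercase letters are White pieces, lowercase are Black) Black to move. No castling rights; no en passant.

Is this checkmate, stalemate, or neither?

checkmate

Black to move; black king on a8.
In check: yes, from the white queen on b8.
King squares — a7: attacked by Qb8; b7: attacked by Pa6; b8: attacked by Rc8.
Legal moves for Black: none.
In check with no legal moves → checkmate.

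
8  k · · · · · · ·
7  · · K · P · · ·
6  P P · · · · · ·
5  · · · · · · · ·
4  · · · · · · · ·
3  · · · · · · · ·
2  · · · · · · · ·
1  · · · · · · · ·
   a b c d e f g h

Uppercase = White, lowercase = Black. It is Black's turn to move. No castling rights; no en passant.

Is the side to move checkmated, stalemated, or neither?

Black to move; black king on a8.
In check: no.
King squares — a7: attacked by Pb6; b7: attacked by Pa6; b8: attacked by Kc7.
Legal moves for Black: none.
Not in check and no legal moves → stalemate.

stalemate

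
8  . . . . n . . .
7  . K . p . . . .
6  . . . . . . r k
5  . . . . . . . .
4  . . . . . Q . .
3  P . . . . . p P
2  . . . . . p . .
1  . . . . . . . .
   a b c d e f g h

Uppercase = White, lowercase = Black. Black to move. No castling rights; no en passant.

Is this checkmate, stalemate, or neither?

Black to move; black king on h6.
In check: yes, from the white queen on f4.
King squares — g5: attacked by Qf4; h5: available; g6: own rook; g7: available; h7: available.
Legal moves for Black: Kh7, Kg7, Kh5, Rg5.
Black is in check but has 4 legal moves → neither.

neither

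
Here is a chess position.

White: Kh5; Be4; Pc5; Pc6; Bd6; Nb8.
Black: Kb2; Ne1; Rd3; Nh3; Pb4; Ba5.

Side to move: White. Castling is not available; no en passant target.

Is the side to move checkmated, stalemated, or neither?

neither

White to move; white king on h5.
In check: no.
Legal moves for White include: Nd7, Na6, Bf8, Be7, Bc7, Be5+, Bf4, Bg3, Bh2, Kh6, Kg6, Kh4, Kg4, Bh7, Bg6, Bf5, Bd5, Bf3, ... (list truncated; more exist).
White has legal moves and is not in check → neither.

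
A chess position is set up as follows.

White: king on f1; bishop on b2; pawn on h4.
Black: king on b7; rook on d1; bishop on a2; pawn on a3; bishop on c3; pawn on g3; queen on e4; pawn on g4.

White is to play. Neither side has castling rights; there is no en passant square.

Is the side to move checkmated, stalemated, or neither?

checkmate

White to move; white king on f1.
In check: yes, from the black rook on d1.
King squares — e1: attacked by Rd1; g1: attacked by Rd1; e2: attacked by Qe4; f2: attacked by Pg3; g2: attacked by Qe4.
Legal moves for White: none.
In check with no legal moves → checkmate.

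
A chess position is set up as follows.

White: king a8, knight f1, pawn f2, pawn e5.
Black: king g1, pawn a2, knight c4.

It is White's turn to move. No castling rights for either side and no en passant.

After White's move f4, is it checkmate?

After f4: black king on g1; in check: no.
Black is not in check, so this cannot be checkmate.

no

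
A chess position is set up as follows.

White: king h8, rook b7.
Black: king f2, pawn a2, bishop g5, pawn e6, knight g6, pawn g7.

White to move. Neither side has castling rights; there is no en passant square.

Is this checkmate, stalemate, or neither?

neither

White to move; white king on h8.
In check: yes, from the black knight on g6.
King squares — g7: available; h7: available; g8: available.
Legal moves for White: Kg8, Kh7, Kxg7.
White is in check but has 3 legal moves → neither.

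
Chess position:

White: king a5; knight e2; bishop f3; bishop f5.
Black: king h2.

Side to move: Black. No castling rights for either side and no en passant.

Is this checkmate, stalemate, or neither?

stalemate

Black to move; black king on h2.
In check: no.
King squares — g1: attacked by Ne2; h1: attacked by Bf3; g2: attacked by Bf3; g3: attacked by Ne2; h3: attacked by Bf5.
Legal moves for Black: none.
Not in check and no legal moves → stalemate.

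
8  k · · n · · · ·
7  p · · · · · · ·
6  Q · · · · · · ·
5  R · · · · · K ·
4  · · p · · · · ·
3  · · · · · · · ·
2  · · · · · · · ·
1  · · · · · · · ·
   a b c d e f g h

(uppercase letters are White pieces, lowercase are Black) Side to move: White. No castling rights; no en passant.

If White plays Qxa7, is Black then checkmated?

After Qxa7: black king on a8; in check: yes, from the white queen on a7.
King squares — a7: attacked by Ra5; b7: attacked by Qa7; b8: attacked by Qa7.
Black has no legal moves → checkmate.

yes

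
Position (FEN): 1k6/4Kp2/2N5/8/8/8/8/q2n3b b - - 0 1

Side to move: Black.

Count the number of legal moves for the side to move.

Black to move; king on b8.
In check: yes, from the white knight on c6.
Legal moves: Kc8, Ka8, Kc7, Kb7, Bxc6.
Count: 5.

5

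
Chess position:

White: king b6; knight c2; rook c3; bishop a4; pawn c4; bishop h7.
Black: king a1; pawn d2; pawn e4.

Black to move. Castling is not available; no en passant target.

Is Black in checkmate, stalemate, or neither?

Black to move; black king on a1.
In check: yes, from the white knight on c2.
Legal moves for Black: Kb2, Ka2, Kb1.
Black is in check but has 3 legal moves → neither.

neither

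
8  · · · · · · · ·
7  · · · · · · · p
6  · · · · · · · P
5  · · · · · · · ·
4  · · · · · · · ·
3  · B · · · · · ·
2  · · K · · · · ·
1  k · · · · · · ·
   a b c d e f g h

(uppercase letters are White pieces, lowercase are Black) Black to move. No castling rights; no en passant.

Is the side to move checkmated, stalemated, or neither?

stalemate

Black to move; black king on a1.
In check: no.
King squares — b1: attacked by Kc2; a2: attacked by Bb3; b2: attacked by Kc2.
Legal moves for Black: none.
Not in check and no legal moves → stalemate.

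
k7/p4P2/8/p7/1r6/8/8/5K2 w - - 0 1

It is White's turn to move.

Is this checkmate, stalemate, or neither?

neither

White to move; white king on f1.
In check: no.
Legal moves for White: Kg2, Kf2, Ke2, Kg1, Ke1, f8=Q+, f8=R+, f8=B, f8=N.
White has 9 legal moves and is not in check → neither.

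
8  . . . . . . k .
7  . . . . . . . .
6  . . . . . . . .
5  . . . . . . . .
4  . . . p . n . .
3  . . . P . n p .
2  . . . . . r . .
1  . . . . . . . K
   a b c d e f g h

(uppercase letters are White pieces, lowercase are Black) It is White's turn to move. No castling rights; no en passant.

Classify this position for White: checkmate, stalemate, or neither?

White to move; white king on h1.
In check: no.
King squares — g1: attacked by Nf3; g2: attacked by Rf2; h2: attacked by Rf2.
Legal moves for White: none.
Not in check and no legal moves → stalemate.

stalemate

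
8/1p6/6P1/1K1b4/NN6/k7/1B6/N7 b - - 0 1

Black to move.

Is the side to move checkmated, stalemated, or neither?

Black to move; black king on a3.
In check: yes, from the white bishop on b2.
King squares — a2: attacked by Nb4; b2: attacked by Na4; b3: attacked by Na1; a4: attacked by Kb5; b4: attacked by Kb5.
Legal moves for Black: none.
In check with no legal moves → checkmate.

checkmate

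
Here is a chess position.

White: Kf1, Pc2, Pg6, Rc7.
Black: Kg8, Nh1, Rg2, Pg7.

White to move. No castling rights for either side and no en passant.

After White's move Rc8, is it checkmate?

After Rc8: black king on g8; in check: yes, from the white rook on c8.
King squares — f7: attacked by Pg6; g7: own pawn; h7: attacked by Pg6; f8: attacked by Rc8; h8: attacked by Rc8.
Black has no legal moves → checkmate.

yes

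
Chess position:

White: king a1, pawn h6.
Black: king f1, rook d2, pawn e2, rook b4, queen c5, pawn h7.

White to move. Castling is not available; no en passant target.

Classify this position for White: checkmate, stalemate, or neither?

stalemate

White to move; white king on a1.
In check: no.
King squares — b1: attacked by Rb4; a2: attacked by Rd2; b2: attacked by Rd2.
Legal moves for White: none.
Not in check and no legal moves → stalemate.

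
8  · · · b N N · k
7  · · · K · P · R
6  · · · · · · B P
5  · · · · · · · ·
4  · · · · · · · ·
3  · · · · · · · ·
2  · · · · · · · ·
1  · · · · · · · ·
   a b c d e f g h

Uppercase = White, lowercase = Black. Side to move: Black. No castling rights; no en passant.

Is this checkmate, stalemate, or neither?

checkmate

Black to move; black king on h8.
In check: yes, from the white rook on h7.
King squares — g7: attacked by Ph6; h7: attacked by Bg6; g8: attacked by Pf7.
Legal moves for Black: none.
In check with no legal moves → checkmate.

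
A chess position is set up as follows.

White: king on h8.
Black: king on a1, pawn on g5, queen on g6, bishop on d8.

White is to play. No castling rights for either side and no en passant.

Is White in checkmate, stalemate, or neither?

stalemate

White to move; white king on h8.
In check: no.
King squares — g7: attacked by Qg6; h7: attacked by Qg6; g8: attacked by Qg6.
Legal moves for White: none.
Not in check and no legal moves → stalemate.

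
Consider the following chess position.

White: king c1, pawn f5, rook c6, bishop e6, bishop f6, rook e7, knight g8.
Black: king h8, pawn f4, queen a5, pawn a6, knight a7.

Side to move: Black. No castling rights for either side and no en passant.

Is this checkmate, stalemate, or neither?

checkmate

Black to move; black king on h8.
In check: yes, from the white bishop on f6.
King squares — g7: attacked by Bf6; h7: attacked by Re7; g8: attacked by Be6.
Legal moves for Black: none.
In check with no legal moves → checkmate.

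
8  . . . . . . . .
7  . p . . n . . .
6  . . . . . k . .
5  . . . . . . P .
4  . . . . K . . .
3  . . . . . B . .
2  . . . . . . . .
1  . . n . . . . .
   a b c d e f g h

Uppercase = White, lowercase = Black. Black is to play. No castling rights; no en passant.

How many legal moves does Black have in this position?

5

Black to move; king on f6.
In check: yes, from the white pawn on g5.
Legal moves: Kg7, Kf7, Kg6, Ke6, Kxg5.
Count: 5.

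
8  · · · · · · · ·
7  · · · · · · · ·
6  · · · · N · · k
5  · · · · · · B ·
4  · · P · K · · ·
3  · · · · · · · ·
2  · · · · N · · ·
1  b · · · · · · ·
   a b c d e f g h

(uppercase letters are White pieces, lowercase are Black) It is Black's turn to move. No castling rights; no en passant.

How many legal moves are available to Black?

Black to move; king on h6.
In check: yes, from the white bishop on g5.
Legal moves: Kh7, Kg6, Kh5.
Count: 3.

3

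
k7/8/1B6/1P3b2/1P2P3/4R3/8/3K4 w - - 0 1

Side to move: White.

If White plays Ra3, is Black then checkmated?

no

After Ra3: black king on a8; in check: yes, from the white rook on a3.
Black has 2 legal replies: Kb8, Kb7.
In check but a legal move exists → not checkmate.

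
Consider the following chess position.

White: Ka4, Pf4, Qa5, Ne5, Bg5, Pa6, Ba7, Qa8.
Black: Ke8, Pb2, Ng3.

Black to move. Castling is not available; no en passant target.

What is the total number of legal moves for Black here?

Black to move; king on e8.
In check: yes, from the white queen on a8.
Legal moves: none.
Count: 0.

0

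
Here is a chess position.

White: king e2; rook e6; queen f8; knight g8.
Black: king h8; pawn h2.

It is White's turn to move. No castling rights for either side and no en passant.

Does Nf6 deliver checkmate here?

yes

After Nf6: black king on h8; in check: yes, from the white queen on f8.
King squares — g7: attacked by Qf8; h7: attacked by Nf6; g8: attacked by Nf6.
Black has no legal moves → checkmate.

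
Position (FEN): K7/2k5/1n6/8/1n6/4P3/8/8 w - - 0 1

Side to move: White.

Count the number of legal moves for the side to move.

1

White to move; king on a8.
In check: yes, from the black knight on b6.
Legal moves: Ka7.
Count: 1.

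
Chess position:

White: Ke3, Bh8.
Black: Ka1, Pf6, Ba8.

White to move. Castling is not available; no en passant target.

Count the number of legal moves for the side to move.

White to move; king on e3.
In check: no.
Legal moves: Bg7, Bxf6+, Kf4, Kd4, Kd3, Kf2, Ke2, Kd2.
Count: 8.

8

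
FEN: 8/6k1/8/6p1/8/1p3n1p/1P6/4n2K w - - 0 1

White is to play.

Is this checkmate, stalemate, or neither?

White to move; white king on h1.
In check: no.
King squares — g1: attacked by Nf3; g2: attacked by Ne1; h2: attacked by Nf3.
Legal moves for White: none.
Not in check and no legal moves → stalemate.

stalemate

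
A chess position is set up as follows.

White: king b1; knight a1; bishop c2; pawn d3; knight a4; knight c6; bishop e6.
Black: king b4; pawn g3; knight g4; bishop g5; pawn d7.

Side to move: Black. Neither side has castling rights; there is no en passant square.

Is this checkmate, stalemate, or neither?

neither

Black to move; black king on b4.
In check: yes, from the white knight on c6.
King squares — a3: available; b3: attacked by Na1; c3: attacked by Na4; a4: attacked by Bc2; c4: attacked by Pd3; a5: attacked by Nc6; b5: available; c5: attacked by Na4.
Legal moves for Black: Kb5, Ka3, dxc6.
Black is in check but has 3 legal moves → neither.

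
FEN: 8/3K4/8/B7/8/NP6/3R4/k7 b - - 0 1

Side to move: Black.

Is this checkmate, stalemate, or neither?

stalemate

Black to move; black king on a1.
In check: no.
King squares — b1: attacked by Na3; a2: attacked by Rd2; b2: attacked by Rd2.
Legal moves for Black: none.
Not in check and no legal moves → stalemate.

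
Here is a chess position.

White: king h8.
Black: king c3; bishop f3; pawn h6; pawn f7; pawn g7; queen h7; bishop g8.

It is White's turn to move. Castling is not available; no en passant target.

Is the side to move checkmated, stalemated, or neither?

White to move; white king on h8.
In check: yes, from the black queen on h7.
King squares — g7: attacked by Qh7; h7: attacked by Bg8; g8: attacked by Qh7.
Legal moves for White: none.
In check with no legal moves → checkmate.

checkmate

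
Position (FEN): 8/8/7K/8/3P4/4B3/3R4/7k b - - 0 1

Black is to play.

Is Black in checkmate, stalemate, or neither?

stalemate

Black to move; black king on h1.
In check: no.
King squares — g1: attacked by Be3; g2: attacked by Rd2; h2: attacked by Rd2.
Legal moves for Black: none.
Not in check and no legal moves → stalemate.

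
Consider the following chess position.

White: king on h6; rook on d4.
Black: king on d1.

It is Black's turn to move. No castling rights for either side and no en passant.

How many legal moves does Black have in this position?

Black to move; king on d1.
In check: yes, from the white rook on d4.
Legal moves: Ke2, Kc2, Ke1, Kc1.
Count: 4.

4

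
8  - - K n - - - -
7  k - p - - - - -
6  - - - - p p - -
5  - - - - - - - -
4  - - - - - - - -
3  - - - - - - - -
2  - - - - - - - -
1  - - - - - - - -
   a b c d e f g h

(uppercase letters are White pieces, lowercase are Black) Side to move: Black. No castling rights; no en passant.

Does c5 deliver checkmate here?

After c5: white king on c8; in check: no.
White is not in check, so this cannot be checkmate.

no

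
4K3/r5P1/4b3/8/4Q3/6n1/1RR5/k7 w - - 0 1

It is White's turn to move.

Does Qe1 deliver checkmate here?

After Qe1: black king on a1; in check: yes, from the white queen on e1.
King squares — b1: attacked by Qe1; a2: attacked by Rb2; b2: attacked by Rc2.
Black has no legal moves → checkmate.

yes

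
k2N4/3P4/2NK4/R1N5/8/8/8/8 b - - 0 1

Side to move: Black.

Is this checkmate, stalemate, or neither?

checkmate

Black to move; black king on a8.
In check: yes, from the white rook on a5.
King squares — a7: attacked by Ra5; b7: attacked by Nc5; b8: attacked by Nc6.
Legal moves for Black: none.
In check with no legal moves → checkmate.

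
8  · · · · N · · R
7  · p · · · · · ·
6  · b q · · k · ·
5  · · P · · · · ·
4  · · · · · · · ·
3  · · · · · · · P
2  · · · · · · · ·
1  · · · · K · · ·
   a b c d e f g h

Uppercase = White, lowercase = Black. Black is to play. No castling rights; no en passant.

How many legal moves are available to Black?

Black to move; king on f6.
In check: yes, from the white knight on e8.
Legal moves: Kf7, Ke7, Kg6, Ke6, Kg5, Kf5, Ke5, Qxe8+.
Count: 8.

8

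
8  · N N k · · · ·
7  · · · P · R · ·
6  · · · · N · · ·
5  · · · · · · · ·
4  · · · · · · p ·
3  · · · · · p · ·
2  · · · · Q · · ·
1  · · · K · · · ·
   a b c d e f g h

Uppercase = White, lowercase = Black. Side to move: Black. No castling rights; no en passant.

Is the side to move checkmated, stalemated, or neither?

Black to move; black king on d8.
In check: yes, from the white knight on e6.
King squares — c7: attacked by Ne6; d7: attacked by Rf7; e7: attacked by Rf7; c8: attacked by Pd7; e8: attacked by Pd7.
Legal moves for Black: none.
In check with no legal moves → checkmate.

checkmate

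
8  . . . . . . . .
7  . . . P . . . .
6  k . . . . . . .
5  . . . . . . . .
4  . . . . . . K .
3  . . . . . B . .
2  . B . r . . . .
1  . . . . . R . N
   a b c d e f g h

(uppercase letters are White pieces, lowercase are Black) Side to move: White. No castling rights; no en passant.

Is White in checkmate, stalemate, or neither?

neither

White to move; white king on g4.
In check: no.
Legal moves for White include: Kh5, Kg5, Kf5, Kh4, Kf4, Kh3, Kg3, Ba8, Bb7+, Bc6, Bd5, Be4, Bg2, Be2+, Bd1, Bh8, Bg7, Bf6, ... (list truncated; more exist).
White has legal moves and is not in check → neither.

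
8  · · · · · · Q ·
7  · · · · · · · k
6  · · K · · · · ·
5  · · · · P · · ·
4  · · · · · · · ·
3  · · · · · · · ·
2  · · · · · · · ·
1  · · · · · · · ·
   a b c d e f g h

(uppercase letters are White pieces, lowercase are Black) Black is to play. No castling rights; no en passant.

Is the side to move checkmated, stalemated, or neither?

Black to move; black king on h7.
In check: yes, from the white queen on g8.
Legal moves for Black: Kxg8, Kh6.
Black is in check but has 2 legal moves → neither.

neither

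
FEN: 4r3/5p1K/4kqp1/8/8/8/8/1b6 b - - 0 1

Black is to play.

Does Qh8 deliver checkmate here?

yes

After Qh8: white king on h7; in check: yes, from the black queen on h8.
King squares — g6: attacked by Bb1; h6: attacked by Qh8; g7: attacked by Qh8; g8: attacked by Re8; h8: attacked by Re8.
White has no legal moves → checkmate.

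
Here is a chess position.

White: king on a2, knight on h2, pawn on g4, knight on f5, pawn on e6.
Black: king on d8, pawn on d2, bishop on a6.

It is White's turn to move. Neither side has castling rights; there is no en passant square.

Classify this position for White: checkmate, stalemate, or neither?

White to move; white king on a2.
In check: no.
Legal moves for White: Ng7, Ne7, Nh6, Nd6, Nh4, Nd4, Ng3, Ne3, Nf3, Nf1, Kb3, Ka3, Kb2, Kb1, Ka1, e7+, g5.
White has 17 legal moves and is not in check → neither.

neither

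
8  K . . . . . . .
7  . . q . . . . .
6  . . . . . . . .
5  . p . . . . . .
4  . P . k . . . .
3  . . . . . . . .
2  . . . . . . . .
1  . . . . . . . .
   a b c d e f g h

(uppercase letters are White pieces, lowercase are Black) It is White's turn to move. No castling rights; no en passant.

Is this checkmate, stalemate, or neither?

White to move; white king on a8.
In check: no.
King squares — a7: attacked by Qc7; b7: attacked by Qc7; b8: attacked by Qc7.
Legal moves for White: none.
Not in check and no legal moves → stalemate.

stalemate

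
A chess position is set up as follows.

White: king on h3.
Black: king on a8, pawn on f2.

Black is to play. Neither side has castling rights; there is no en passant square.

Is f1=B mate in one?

no

After f1=B: white king on h3; in check: yes, from the black bishop on f1.
White has 4 legal replies: Kh4, Kg4, Kg3, Kh2.
In check but a legal move exists → not checkmate.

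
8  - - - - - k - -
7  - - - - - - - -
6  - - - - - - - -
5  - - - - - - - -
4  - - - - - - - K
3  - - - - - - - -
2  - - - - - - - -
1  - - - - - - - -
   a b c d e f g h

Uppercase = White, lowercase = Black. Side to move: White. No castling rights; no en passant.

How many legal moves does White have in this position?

White to move; king on h4.
In check: no.
Legal moves: Kh5, Kg5, Kg4, Kh3, Kg3.
Count: 5.

5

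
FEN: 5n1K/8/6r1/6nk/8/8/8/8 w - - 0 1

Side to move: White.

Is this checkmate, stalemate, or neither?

White to move; white king on h8.
In check: no.
King squares — g7: attacked by Rg6; h7: attacked by Ng5; g8: attacked by Rg6.
Legal moves for White: none.
Not in check and no legal moves → stalemate.

stalemate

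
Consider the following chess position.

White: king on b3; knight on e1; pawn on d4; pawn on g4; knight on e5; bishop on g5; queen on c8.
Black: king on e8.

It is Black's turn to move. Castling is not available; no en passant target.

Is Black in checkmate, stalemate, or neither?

checkmate

Black to move; black king on e8.
In check: yes, from the white queen on c8.
King squares — d7: attacked by Ne5; e7: attacked by Bg5; f7: attacked by Ne5; d8: attacked by Bg5; f8: attacked by Qc8.
Legal moves for Black: none.
In check with no legal moves → checkmate.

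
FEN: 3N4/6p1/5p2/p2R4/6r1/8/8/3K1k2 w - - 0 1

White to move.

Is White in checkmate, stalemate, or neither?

White to move; white king on d1.
In check: no.
Legal moves for White include: Nf7, Nb7, Ne6, Nc6, Rd7, Rd6, Rh5, Rg5, Rf5+, Re5, Rc5, Rb5, Rxa5, Rd4, Rd3, Rd2, Kd2, Kc2, ... (list truncated; more exist).
White has legal moves and is not in check → neither.

neither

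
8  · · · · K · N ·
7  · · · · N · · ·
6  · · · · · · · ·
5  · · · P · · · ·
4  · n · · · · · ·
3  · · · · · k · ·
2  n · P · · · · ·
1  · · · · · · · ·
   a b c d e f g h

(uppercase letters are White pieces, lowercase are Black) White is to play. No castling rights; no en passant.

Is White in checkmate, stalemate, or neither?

neither

White to move; white king on e8.
In check: no.
Legal moves for White: Nh6, Nf6, Kf8, Kd8, Kf7, Kd7, Nc8, Ng6, Nc6, Nf5, d6, c3, c4.
White has 13 legal moves and is not in check → neither.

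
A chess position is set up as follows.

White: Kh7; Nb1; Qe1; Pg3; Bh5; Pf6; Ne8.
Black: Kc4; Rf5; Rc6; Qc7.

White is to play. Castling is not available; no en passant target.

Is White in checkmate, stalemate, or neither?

neither

White to move; white king on h7.
In check: yes, from the black queen on c7.
Legal moves for White: Kh8, Kg8, Kh6, Kg6, Ng7, Nxc7, Bf7+, Qe7, f7.
White is in check but has 9 legal moves → neither.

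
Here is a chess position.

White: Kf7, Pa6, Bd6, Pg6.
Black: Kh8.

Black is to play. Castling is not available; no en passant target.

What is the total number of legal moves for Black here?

0

Black to move; king on h8.
In check: no.
Legal moves: none.
Count: 0.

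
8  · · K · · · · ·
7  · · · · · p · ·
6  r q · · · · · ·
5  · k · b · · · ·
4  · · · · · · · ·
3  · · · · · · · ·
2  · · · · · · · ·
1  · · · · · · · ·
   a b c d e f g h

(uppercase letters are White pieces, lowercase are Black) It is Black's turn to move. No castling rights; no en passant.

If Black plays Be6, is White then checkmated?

After Be6: white king on c8; in check: yes, from the black bishop on e6.
King squares — b7: attacked by Qb6; c7: attacked by Qb6; d7: attacked by Be6; b8: attacked by Qb6; d8: attacked by Qb6.
White has no legal moves → checkmate.

yes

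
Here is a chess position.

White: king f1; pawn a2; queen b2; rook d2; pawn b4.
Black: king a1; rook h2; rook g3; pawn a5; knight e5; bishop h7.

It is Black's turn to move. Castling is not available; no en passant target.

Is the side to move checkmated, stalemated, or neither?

checkmate

Black to move; black king on a1.
In check: yes, from the white queen on b2.
King squares — b1: attacked by Qb2; a2: attacked by Qb2; b2: attacked by Rd2.
Legal moves for Black: none.
In check with no legal moves → checkmate.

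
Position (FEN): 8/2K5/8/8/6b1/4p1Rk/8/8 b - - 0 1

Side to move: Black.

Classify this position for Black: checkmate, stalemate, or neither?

neither

Black to move; black king on h3.
In check: yes, from the white rook on g3.
King squares — g2: attacked by Rg3; h2: available; g3: available; g4: own bishop; h4: available.
Legal moves for Black: Kh4, Kxg3, Kh2.
Black is in check but has 3 legal moves → neither.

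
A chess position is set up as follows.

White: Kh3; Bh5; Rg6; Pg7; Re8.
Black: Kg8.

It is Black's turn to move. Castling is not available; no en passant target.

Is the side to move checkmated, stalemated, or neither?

neither

Black to move; black king on g8.
In check: yes, from the white rook on e8.
King squares — f7: available; g7: attacked by Rg6; h7: available; f8: attacked by Pg7; h8: attacked by Pg7.
Legal moves for Black: Kh7, Kf7.
Black is in check but has 2 legal moves → neither.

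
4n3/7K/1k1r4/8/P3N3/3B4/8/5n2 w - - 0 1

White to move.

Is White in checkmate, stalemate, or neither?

White to move; white king on h7.
In check: no.
Legal moves for White: Kh8, Kg8, Nf6, Nxd6, Ng5, Nc5, Ng3, Nc3, Nf2, Nd2, Ba6, Bb5, Bc4, Be2, Bc2, Bxf1, Bb1, a5+.
White has 18 legal moves and is not in check → neither.

neither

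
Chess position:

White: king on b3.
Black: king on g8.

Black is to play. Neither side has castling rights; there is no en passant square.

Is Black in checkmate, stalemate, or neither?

Black to move; black king on g8.
In check: no.
Legal moves for Black: Kh8, Kf8, Kh7, Kg7, Kf7.
Black has 5 legal moves and is not in check → neither.

neither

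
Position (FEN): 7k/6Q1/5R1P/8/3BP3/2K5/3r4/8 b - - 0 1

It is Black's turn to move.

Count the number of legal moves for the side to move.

0

Black to move; king on h8.
In check: yes, from the white queen on g7.
Legal moves: none.
Count: 0.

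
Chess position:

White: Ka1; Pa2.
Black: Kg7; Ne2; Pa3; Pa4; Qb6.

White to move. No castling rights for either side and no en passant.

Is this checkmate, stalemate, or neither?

stalemate

White to move; white king on a1.
In check: no.
King squares — b1: attacked by Qb6; a2: own pawn; b2: attacked by Pa3.
Legal moves for White: none.
Not in check and no legal moves → stalemate.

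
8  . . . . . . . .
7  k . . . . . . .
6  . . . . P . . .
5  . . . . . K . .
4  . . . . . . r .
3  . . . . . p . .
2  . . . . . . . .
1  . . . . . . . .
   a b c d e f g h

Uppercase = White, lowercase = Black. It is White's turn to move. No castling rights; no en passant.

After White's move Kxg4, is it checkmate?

no

After Kxg4: black king on a7; in check: no.
Black is not in check, so this cannot be checkmate.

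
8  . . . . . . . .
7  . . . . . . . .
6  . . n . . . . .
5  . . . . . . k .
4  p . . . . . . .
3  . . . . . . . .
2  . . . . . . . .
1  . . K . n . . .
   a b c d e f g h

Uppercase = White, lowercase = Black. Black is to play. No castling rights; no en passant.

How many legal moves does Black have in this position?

Black to move; king on g5.
In check: no.
Legal moves: Nd8, Nb8, Ne7, Na7, Ne5, Na5, Nd4, Nb4, Kh6, Kg6, Kf6, Kh5, Kf5, Kh4, Kg4, Kf4, Nf3, Nd3+, Ng2, Nc2, a3.
Count: 21.

21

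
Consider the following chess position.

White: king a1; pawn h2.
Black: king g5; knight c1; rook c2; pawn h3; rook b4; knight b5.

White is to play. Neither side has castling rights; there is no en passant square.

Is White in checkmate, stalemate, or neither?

stalemate

White to move; white king on a1.
In check: no.
King squares — b1: attacked by Rb4; a2: attacked by Nc1; b2: attacked by Rc2.
Legal moves for White: none.
Not in check and no legal moves → stalemate.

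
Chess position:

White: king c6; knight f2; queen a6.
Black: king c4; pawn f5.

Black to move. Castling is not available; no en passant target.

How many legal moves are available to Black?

Black to move; king on c4.
In check: yes, from the white queen on a6.
Legal moves: Kd4, Kb4, Kc3, Kb3.
Count: 4.

4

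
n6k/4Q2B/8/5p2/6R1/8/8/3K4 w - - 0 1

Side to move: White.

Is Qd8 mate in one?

After Qd8: black king on h8; in check: yes, from the white queen on d8.
Black has 1 legal reply: Kxh7.
In check but a legal move exists → not checkmate.

no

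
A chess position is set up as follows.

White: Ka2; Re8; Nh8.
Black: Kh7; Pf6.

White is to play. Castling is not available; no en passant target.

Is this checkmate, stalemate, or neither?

White to move; white king on a2.
In check: no.
Legal moves for White include: Nf7, Ng6, Rg8, Rf8, Rd8, Rc8, Rb8, Ra8, Re7+, Re6, Re5, Re4, Re3, Re2, Re1, Kb3, Ka3, Kb2, ... (list truncated; more exist).
White has legal moves and is not in check → neither.

neither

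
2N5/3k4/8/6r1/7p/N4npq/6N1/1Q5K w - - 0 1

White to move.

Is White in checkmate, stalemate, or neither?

White to move; white king on h1.
In check: yes, from the black queen on h3.
King squares — g1: attacked by Nf3; g2: own knight; h2: attacked by Nf3.
Legal moves for White: none.
In check with no legal moves → checkmate.

checkmate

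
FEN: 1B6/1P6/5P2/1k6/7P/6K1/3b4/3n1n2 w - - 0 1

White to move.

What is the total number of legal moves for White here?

4

White to move; king on g3.
In check: yes, from the black knight on f1.
Legal moves: Kg4, Kh3, Kf3, Kg2.
Count: 4.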